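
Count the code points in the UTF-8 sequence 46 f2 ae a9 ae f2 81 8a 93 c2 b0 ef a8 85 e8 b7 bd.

6

Byte at offset 0: 0x46 = 01000110 → 1-byte char (#1). Advance 1.
Byte at offset 1: 0xF2 = 11110010 → 4-byte char (#2). Advance 4.
Byte at offset 5: 0xF2 = 11110010 → 4-byte char (#3). Advance 4.
Byte at offset 9: 0xC2 = 11000010 → 2-byte char (#4). Advance 2.
Byte at offset 11: 0xEF = 11101111 → 3-byte char (#5). Advance 3.
Byte at offset 14: 0xE8 = 11101000 → 3-byte char (#6). Advance 3.
Reached end at offset 17 after 6 code points.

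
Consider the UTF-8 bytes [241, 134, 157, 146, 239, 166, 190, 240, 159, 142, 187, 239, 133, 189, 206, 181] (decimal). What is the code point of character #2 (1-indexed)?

U+F9BE

Offset 0: leading byte 0xF1 = 11110001 → 4-byte char #1 = F1 86 9D 92.
Offset 4: leading byte 0xEF = 11101111 → 3-byte char #2 = EF A6 BE.
Leading byte 0xEF = 11101111 matches 1110xxxx → 3-byte sequence.
Byte 1: 0xEF = 11101111, payload 1111 (4 bits).
Byte 2: 0xA6 = 10100110 (10xxxxxx ✓), payload 100110.
Byte 3: 0xBE = 10111110 (10xxxxxx ✓), payload 111110.
Concatenate: 1111100110111110 = 0xF9BE (16 bits → U+F9BE).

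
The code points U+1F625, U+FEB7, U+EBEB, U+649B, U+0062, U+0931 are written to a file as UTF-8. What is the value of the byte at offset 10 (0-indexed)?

U+1F625 → 4-byte form F0 9F 98 A5 at offsets 0–3.
U+FEB7 → 3-byte form EF BA B7 at offsets 4–6.
U+EBEB → 3-byte form EE AF AB at offsets 7–9.
U+649B → 3-byte form E6 92 9B at offsets 10–12.
Offset 10 falls in char 4's range; it's byte 1 of E6 92 9B = 0xE6.

0xE6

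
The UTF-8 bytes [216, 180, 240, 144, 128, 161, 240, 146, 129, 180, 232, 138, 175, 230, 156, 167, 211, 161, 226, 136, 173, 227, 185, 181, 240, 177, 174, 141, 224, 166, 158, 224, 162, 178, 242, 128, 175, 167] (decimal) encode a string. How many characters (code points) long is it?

Byte at offset 0: 0xD8 = 11011000 → 2-byte char (#1). Advance 2.
Byte at offset 2: 0xF0 = 11110000 → 4-byte char (#2). Advance 4.
Byte at offset 6: 0xF0 = 11110000 → 4-byte char (#3). Advance 4.
Byte at offset 10: 0xE8 = 11101000 → 3-byte char (#4). Advance 3.
Byte at offset 13: 0xE6 = 11100110 → 3-byte char (#5). Advance 3.
Byte at offset 16: 0xD3 = 11010011 → 2-byte char (#6). Advance 2.
Byte at offset 18: 0xE2 = 11100010 → 3-byte char (#7). Advance 3.
Byte at offset 21: 0xE3 = 11100011 → 3-byte char (#8). Advance 3.
Byte at offset 24: 0xF0 = 11110000 → 4-byte char (#9). Advance 4.
Byte at offset 28: 0xE0 = 11100000 → 3-byte char (#10). Advance 3.
Byte at offset 31: 0xE0 = 11100000 → 3-byte char (#11). Advance 3.
Byte at offset 34: 0xF2 = 11110010 → 4-byte char (#12). Advance 4.
Reached end at offset 38 after 12 code points.

12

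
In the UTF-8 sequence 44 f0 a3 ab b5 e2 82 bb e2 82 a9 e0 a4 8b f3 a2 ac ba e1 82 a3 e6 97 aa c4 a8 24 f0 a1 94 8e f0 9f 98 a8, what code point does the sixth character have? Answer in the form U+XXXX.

U+E2B3A

Offset 0: leading byte 0x44 = 01000100 → 1-byte char #1 = 44.
Offset 1: leading byte 0xF0 = 11110000 → 4-byte char #2 = F0 A3 AB B5.
Offset 5: leading byte 0xE2 = 11100010 → 3-byte char #3 = E2 82 BB.
Offset 8: leading byte 0xE2 = 11100010 → 3-byte char #4 = E2 82 A9.
Offset 11: leading byte 0xE0 = 11100000 → 3-byte char #5 = E0 A4 8B.
Offset 14: leading byte 0xF3 = 11110011 → 4-byte char #6 = F3 A2 AC BA.
Leading byte 0xF3 = 11110011 matches 11110xxx → 4-byte sequence.
Byte 1: 0xF3 = 11110011, payload 011 (3 bits).
Byte 2: 0xA2 = 10100010 (10xxxxxx ✓), payload 100010.
Byte 3: 0xAC = 10101100 (10xxxxxx ✓), payload 101100.
Byte 4: 0xBA = 10111010 (10xxxxxx ✓), payload 111010.
Concatenate: 011100010101100111010 = 0xE2B3A (21 bits → U+E2B3A).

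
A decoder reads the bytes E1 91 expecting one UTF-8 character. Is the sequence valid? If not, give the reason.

Leading byte 0xE1 = 11100001 → 3-byte form, but only 2 bytes are present.

invalid (sequence truncated)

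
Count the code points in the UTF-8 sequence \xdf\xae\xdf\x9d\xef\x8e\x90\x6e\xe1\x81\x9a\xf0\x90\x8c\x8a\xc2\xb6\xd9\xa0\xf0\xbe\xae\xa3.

Byte at offset 0: 0xDF = 11011111 → 2-byte char (#1). Advance 2.
Byte at offset 2: 0xDF = 11011111 → 2-byte char (#2). Advance 2.
Byte at offset 4: 0xEF = 11101111 → 3-byte char (#3). Advance 3.
Byte at offset 7: 0x6E = 01101110 → 1-byte char (#4). Advance 1.
Byte at offset 8: 0xE1 = 11100001 → 3-byte char (#5). Advance 3.
Byte at offset 11: 0xF0 = 11110000 → 4-byte char (#6). Advance 4.
Byte at offset 15: 0xC2 = 11000010 → 2-byte char (#7). Advance 2.
Byte at offset 17: 0xD9 = 11011001 → 2-byte char (#8). Advance 2.
Byte at offset 19: 0xF0 = 11110000 → 4-byte char (#9). Advance 4.
Reached end at offset 23 after 9 code points.

9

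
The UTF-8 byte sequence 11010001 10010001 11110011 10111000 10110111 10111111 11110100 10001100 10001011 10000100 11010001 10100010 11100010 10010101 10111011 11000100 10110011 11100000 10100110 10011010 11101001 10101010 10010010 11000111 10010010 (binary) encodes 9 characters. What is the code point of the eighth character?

Offset 0: leading byte 0xD1 = 11010001 → 2-byte char #1 = D1 91.
Offset 2: leading byte 0xF3 = 11110011 → 4-byte char #2 = F3 B8 B7 BF.
Offset 6: leading byte 0xF4 = 11110100 → 4-byte char #3 = F4 8C 8B 84.
Offset 10: leading byte 0xD1 = 11010001 → 2-byte char #4 = D1 A2.
Offset 12: leading byte 0xE2 = 11100010 → 3-byte char #5 = E2 95 BB.
Offset 15: leading byte 0xC4 = 11000100 → 2-byte char #6 = C4 B3.
Offset 17: leading byte 0xE0 = 11100000 → 3-byte char #7 = E0 A6 9A.
Offset 20: leading byte 0xE9 = 11101001 → 3-byte char #8 = E9 AA 92.
Leading byte 0xE9 = 11101001 matches 1110xxxx → 3-byte sequence.
Byte 1: 0xE9 = 11101001, payload 1001 (4 bits).
Byte 2: 0xAA = 10101010 (10xxxxxx ✓), payload 101010.
Byte 3: 0x92 = 10010010 (10xxxxxx ✓), payload 010010.
Concatenate: 1001101010010010 = 0x9A92 (16 bits → U+9A92).

U+9A92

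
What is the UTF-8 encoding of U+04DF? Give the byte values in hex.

U+04DF = 0x4DF = 1247 decimal. In range U+0080–U+07FF → 2-byte form: 110xxxxx 10xxxxxx.
Binary (11 bits): 10011011111.
Split 5+6: 10011 | 011111.
Byte 1: 11010011 = 0xD3.
Byte 2: 10011111 = 0x9F.

D3 9F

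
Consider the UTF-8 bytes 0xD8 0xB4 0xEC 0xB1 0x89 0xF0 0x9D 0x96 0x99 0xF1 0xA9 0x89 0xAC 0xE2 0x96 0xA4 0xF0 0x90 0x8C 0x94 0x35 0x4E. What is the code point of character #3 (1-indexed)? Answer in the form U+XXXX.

Offset 0: leading byte 0xD8 = 11011000 → 2-byte char #1 = D8 B4.
Offset 2: leading byte 0xEC = 11101100 → 3-byte char #2 = EC B1 89.
Offset 5: leading byte 0xF0 = 11110000 → 4-byte char #3 = F0 9D 96 99.
Leading byte 0xF0 = 11110000 matches 11110xxx → 4-byte sequence.
Byte 1: 0xF0 = 11110000, payload 000 (3 bits).
Byte 2: 0x9D = 10011101 (10xxxxxx ✓), payload 011101.
Byte 3: 0x96 = 10010110 (10xxxxxx ✓), payload 010110.
Byte 4: 0x99 = 10011001 (10xxxxxx ✓), payload 011001.
Concatenate: 000011101010110011001 = 0x1D599 (21 bits → U+1D599).

U+1D599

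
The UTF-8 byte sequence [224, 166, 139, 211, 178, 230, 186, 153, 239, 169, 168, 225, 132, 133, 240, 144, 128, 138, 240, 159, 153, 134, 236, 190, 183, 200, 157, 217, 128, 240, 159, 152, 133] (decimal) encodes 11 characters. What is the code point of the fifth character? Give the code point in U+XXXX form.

Offset 0: leading byte 0xE0 = 11100000 → 3-byte char #1 = E0 A6 8B.
Offset 3: leading byte 0xD3 = 11010011 → 2-byte char #2 = D3 B2.
Offset 5: leading byte 0xE6 = 11100110 → 3-byte char #3 = E6 BA 99.
Offset 8: leading byte 0xEF = 11101111 → 3-byte char #4 = EF A9 A8.
Offset 11: leading byte 0xE1 = 11100001 → 3-byte char #5 = E1 84 85.
Leading byte 0xE1 = 11100001 matches 1110xxxx → 3-byte sequence.
Byte 1: 0xE1 = 11100001, payload 0001 (4 bits).
Byte 2: 0x84 = 10000100 (10xxxxxx ✓), payload 000100.
Byte 3: 0x85 = 10000101 (10xxxxxx ✓), payload 000101.
Concatenate: 0001000100000101 = 0x1105 (16 bits → U+1105).

U+1105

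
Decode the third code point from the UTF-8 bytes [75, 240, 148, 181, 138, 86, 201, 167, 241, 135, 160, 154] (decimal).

U+0056

Offset 0: leading byte 0x4B = 01001011 → 1-byte char #1 = 4B.
Offset 1: leading byte 0xF0 = 11110000 → 4-byte char #2 = F0 94 B5 8A.
Offset 5: leading byte 0x56 = 01010110 → 1-byte char #3 = 56.
Leading byte 0x56 = 01010110 matches 0xxxxxxx → 1-byte sequence.
Byte 1: 0x56 = 01010110, payload 1010110 (7 bits).
Concatenate: 1010110 = 0x56 (7 bits → U+0056).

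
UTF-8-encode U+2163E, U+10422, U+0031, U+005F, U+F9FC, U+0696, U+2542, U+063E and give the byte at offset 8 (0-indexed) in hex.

0x31

U+2163E → 4-byte form F0 A1 98 BE at offsets 0–3.
U+10422 → 4-byte form F0 90 90 A2 at offsets 4–7.
U+0031 → 1-byte form 31 at offsets 8–8.
Offset 8 falls in char 3's range; it's byte 1 of 31 = 0x31.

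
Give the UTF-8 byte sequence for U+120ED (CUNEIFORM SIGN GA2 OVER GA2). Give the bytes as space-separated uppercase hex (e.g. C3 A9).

F0 92 83 AD

U+120ED = 0x120ED = 73965 decimal. In range U+10000–U+10FFFF → 4-byte form: 11110xxx 10xxxxxx 10xxxxxx 10xxxxxx.
Binary (21 bits): 000010010000011101101.
Split 3+6+6+6: 000 | 010010 | 000011 | 101101.
Byte 1: 11110000 = 0xF0.
Byte 2: 10010010 = 0x92.
Byte 3: 10000011 = 0x83.
Byte 4: 10101101 = 0xAD.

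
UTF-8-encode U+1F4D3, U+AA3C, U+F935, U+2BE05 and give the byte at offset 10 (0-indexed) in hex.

0xF0

U+1F4D3 → 4-byte form F0 9F 93 93 at offsets 0–3.
U+AA3C → 3-byte form EA A8 BC at offsets 4–6.
U+F935 → 3-byte form EF A4 B5 at offsets 7–9.
U+2BE05 → 4-byte form F0 AB B8 85 at offsets 10–13.
Offset 10 falls in char 4's range; it's byte 1 of F0 AB B8 85 = 0xF0.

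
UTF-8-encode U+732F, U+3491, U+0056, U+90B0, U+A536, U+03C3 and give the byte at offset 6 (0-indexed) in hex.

U+732F → 3-byte form E7 8C AF at offsets 0–2.
U+3491 → 3-byte form E3 92 91 at offsets 3–5.
U+0056 → 1-byte form 56 at offsets 6–6.
Offset 6 falls in char 3's range; it's byte 1 of 56 = 0x56.

0x56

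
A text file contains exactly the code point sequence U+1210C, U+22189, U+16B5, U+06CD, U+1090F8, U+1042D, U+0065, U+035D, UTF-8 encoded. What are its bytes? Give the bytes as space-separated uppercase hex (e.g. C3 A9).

U+1210C: 4-byte form → F0 92 84 8C.
U+22189: 4-byte form → F0 A2 86 89.
U+16B5: 3-byte form → E1 9A B5.
U+06CD: 2-byte form → DB 8D.
U+1090F8: 4-byte form → F4 89 83 B8.
U+1042D: 4-byte form → F0 90 90 AD.
U+0065: 1-byte form → 65.
U+035D: 2-byte form → CD 9D.
Concatenated (24 bytes): F0 92 84 8C F0 A2 86 89 E1 9A B5 DB 8D F4 89 83 B8 F0 90 90 AD 65 CD 9D.

F0 92 84 8C F0 A2 86 89 E1 9A B5 DB 8D F4 89 83 B8 F0 90 90 AD 65 CD 9D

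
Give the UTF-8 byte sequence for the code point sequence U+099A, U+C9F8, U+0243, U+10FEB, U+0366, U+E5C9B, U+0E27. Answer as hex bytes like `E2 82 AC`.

E0 A6 9A EC A7 B8 C9 83 F0 90 BF AB CD A6 F3 A5 B2 9B E0 B8 A7

U+099A: 3-byte form → E0 A6 9A.
U+C9F8: 3-byte form → EC A7 B8.
U+0243: 2-byte form → C9 83.
U+10FEB: 4-byte form → F0 90 BF AB.
U+0366: 2-byte form → CD A6.
U+E5C9B: 4-byte form → F3 A5 B2 9B.
U+0E27: 3-byte form → E0 B8 A7.
Concatenated (21 bytes): E0 A6 9A EC A7 B8 C9 83 F0 90 BF AB CD A6 F3 A5 B2 9B E0 B8 A7.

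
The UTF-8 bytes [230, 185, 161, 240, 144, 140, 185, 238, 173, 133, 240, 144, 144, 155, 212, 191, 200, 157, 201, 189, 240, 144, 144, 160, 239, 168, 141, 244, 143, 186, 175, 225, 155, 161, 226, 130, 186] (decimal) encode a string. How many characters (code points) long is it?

Byte at offset 0: 0xE6 = 11100110 → 3-byte char (#1). Advance 3.
Byte at offset 3: 0xF0 = 11110000 → 4-byte char (#2). Advance 4.
Byte at offset 7: 0xEE = 11101110 → 3-byte char (#3). Advance 3.
Byte at offset 10: 0xF0 = 11110000 → 4-byte char (#4). Advance 4.
Byte at offset 14: 0xD4 = 11010100 → 2-byte char (#5). Advance 2.
Byte at offset 16: 0xC8 = 11001000 → 2-byte char (#6). Advance 2.
Byte at offset 18: 0xC9 = 11001001 → 2-byte char (#7). Advance 2.
Byte at offset 20: 0xF0 = 11110000 → 4-byte char (#8). Advance 4.
Byte at offset 24: 0xEF = 11101111 → 3-byte char (#9). Advance 3.
Byte at offset 27: 0xF4 = 11110100 → 4-byte char (#10). Advance 4.
Byte at offset 31: 0xE1 = 11100001 → 3-byte char (#11). Advance 3.
Byte at offset 34: 0xE2 = 11100010 → 3-byte char (#12). Advance 3.
Reached end at offset 37 after 12 code points.

12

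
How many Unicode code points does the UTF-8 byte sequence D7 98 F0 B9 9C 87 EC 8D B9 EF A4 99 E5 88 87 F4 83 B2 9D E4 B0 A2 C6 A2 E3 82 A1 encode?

9

Byte at offset 0: 0xD7 = 11010111 → 2-byte char (#1). Advance 2.
Byte at offset 2: 0xF0 = 11110000 → 4-byte char (#2). Advance 4.
Byte at offset 6: 0xEC = 11101100 → 3-byte char (#3). Advance 3.
Byte at offset 9: 0xEF = 11101111 → 3-byte char (#4). Advance 3.
Byte at offset 12: 0xE5 = 11100101 → 3-byte char (#5). Advance 3.
Byte at offset 15: 0xF4 = 11110100 → 4-byte char (#6). Advance 4.
Byte at offset 19: 0xE4 = 11100100 → 3-byte char (#7). Advance 3.
Byte at offset 22: 0xC6 = 11000110 → 2-byte char (#8). Advance 2.
Byte at offset 24: 0xE3 = 11100011 → 3-byte char (#9). Advance 3.
Reached end at offset 27 after 9 code points.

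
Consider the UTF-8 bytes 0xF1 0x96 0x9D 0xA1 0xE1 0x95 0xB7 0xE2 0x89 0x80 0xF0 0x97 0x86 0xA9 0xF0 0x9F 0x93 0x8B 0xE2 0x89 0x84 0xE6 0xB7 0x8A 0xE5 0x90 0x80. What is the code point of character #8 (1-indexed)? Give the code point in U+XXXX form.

Offset 0: leading byte 0xF1 = 11110001 → 4-byte char #1 = F1 96 9D A1.
Offset 4: leading byte 0xE1 = 11100001 → 3-byte char #2 = E1 95 B7.
Offset 7: leading byte 0xE2 = 11100010 → 3-byte char #3 = E2 89 80.
Offset 10: leading byte 0xF0 = 11110000 → 4-byte char #4 = F0 97 86 A9.
Offset 14: leading byte 0xF0 = 11110000 → 4-byte char #5 = F0 9F 93 8B.
Offset 18: leading byte 0xE2 = 11100010 → 3-byte char #6 = E2 89 84.
Offset 21: leading byte 0xE6 = 11100110 → 3-byte char #7 = E6 B7 8A.
Offset 24: leading byte 0xE5 = 11100101 → 3-byte char #8 = E5 90 80.
Leading byte 0xE5 = 11100101 matches 1110xxxx → 3-byte sequence.
Byte 1: 0xE5 = 11100101, payload 0101 (4 bits).
Byte 2: 0x90 = 10010000 (10xxxxxx ✓), payload 010000.
Byte 3: 0x80 = 10000000 (10xxxxxx ✓), payload 000000.
Concatenate: 0101010000000000 = 0x5400 (16 bits → U+5400).

U+5400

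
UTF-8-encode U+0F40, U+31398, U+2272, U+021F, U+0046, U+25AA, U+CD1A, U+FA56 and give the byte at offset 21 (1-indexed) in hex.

1-indexed offset 21 is 0-indexed offset 20.
U+0F40 → 3-byte form E0 BD 80 at offsets 0–2.
U+31398 → 4-byte form F0 B1 8E 98 at offsets 3–6.
U+2272 → 3-byte form E2 89 B2 at offsets 7–9.
U+021F → 2-byte form C8 9F at offsets 10–11.
U+0046 → 1-byte form 46 at offsets 12–12.
U+25AA → 3-byte form E2 96 AA at offsets 13–15.
U+CD1A → 3-byte form EC B4 9A at offsets 16–18.
U+FA56 → 3-byte form EF A9 96 at offsets 19–21.
Offset 20 falls in char 8's range; it's byte 2 of EF A9 96 = 0xA9.

0xA9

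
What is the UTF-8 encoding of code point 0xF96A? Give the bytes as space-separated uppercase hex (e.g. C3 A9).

U+F96A = 0xF96A = 63850 decimal. In range U+0800–U+FFFF → 3-byte form: 1110xxxx 10xxxxxx 10xxxxxx.
Binary (16 bits): 1111100101101010.
Split 4+6+6: 1111 | 100101 | 101010.
Byte 1: 11101111 = 0xEF.
Byte 2: 10100101 = 0xA5.
Byte 3: 10101010 = 0xAA.

EF A5 AA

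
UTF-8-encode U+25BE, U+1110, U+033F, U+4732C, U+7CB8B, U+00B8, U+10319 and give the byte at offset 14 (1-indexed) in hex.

1-indexed offset 14 is 0-indexed offset 13.
U+25BE → 3-byte form E2 96 BE at offsets 0–2.
U+1110 → 3-byte form E1 84 90 at offsets 3–5.
U+033F → 2-byte form CC BF at offsets 6–7.
U+4732C → 4-byte form F1 87 8C AC at offsets 8–11.
U+7CB8B → 4-byte form F1 BC AE 8B at offsets 12–15.
Offset 13 falls in char 5's range; it's byte 2 of F1 BC AE 8B = 0xBC.

0xBC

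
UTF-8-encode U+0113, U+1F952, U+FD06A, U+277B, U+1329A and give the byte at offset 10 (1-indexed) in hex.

0xAA

1-indexed offset 10 is 0-indexed offset 9.
U+0113 → 2-byte form C4 93 at offsets 0–1.
U+1F952 → 4-byte form F0 9F A5 92 at offsets 2–5.
U+FD06A → 4-byte form F3 BD 81 AA at offsets 6–9.
Offset 9 falls in char 3's range; it's byte 4 of F3 BD 81 AA = 0xAA.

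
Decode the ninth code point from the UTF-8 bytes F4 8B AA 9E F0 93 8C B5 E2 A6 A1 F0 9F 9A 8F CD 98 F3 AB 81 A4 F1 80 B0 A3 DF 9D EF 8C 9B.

U+F31B

Offset 0: leading byte 0xF4 = 11110100 → 4-byte char #1 = F4 8B AA 9E.
Offset 4: leading byte 0xF0 = 11110000 → 4-byte char #2 = F0 93 8C B5.
Offset 8: leading byte 0xE2 = 11100010 → 3-byte char #3 = E2 A6 A1.
Offset 11: leading byte 0xF0 = 11110000 → 4-byte char #4 = F0 9F 9A 8F.
Offset 15: leading byte 0xCD = 11001101 → 2-byte char #5 = CD 98.
Offset 17: leading byte 0xF3 = 11110011 → 4-byte char #6 = F3 AB 81 A4.
Offset 21: leading byte 0xF1 = 11110001 → 4-byte char #7 = F1 80 B0 A3.
Offset 25: leading byte 0xDF = 11011111 → 2-byte char #8 = DF 9D.
Offset 27: leading byte 0xEF = 11101111 → 3-byte char #9 = EF 8C 9B.
Leading byte 0xEF = 11101111 matches 1110xxxx → 3-byte sequence.
Byte 1: 0xEF = 11101111, payload 1111 (4 bits).
Byte 2: 0x8C = 10001100 (10xxxxxx ✓), payload 001100.
Byte 3: 0x9B = 10011011 (10xxxxxx ✓), payload 011011.
Concatenate: 1111001100011011 = 0xF31B (16 bits → U+F31B).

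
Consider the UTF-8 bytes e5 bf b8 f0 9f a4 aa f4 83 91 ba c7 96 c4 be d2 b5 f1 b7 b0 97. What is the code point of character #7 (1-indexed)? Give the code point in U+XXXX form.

U+77C17

Offset 0: leading byte 0xE5 = 11100101 → 3-byte char #1 = E5 BF B8.
Offset 3: leading byte 0xF0 = 11110000 → 4-byte char #2 = F0 9F A4 AA.
Offset 7: leading byte 0xF4 = 11110100 → 4-byte char #3 = F4 83 91 BA.
Offset 11: leading byte 0xC7 = 11000111 → 2-byte char #4 = C7 96.
Offset 13: leading byte 0xC4 = 11000100 → 2-byte char #5 = C4 BE.
Offset 15: leading byte 0xD2 = 11010010 → 2-byte char #6 = D2 B5.
Offset 17: leading byte 0xF1 = 11110001 → 4-byte char #7 = F1 B7 B0 97.
Leading byte 0xF1 = 11110001 matches 11110xxx → 4-byte sequence.
Byte 1: 0xF1 = 11110001, payload 001 (3 bits).
Byte 2: 0xB7 = 10110111 (10xxxxxx ✓), payload 110111.
Byte 3: 0xB0 = 10110000 (10xxxxxx ✓), payload 110000.
Byte 4: 0x97 = 10010111 (10xxxxxx ✓), payload 010111.
Concatenate: 001110111110000010111 = 0x77C17 (21 bits → U+77C17).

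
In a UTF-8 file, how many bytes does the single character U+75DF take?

3

U+75DF = 0x75DF. UTF-8 uses 1 byte below 0x80, 2 below 0x800, 3 below 0x10000, 4 up to 0x10FFFF. 0x75DF is in U+0800–U+FFFF → 3 bytes.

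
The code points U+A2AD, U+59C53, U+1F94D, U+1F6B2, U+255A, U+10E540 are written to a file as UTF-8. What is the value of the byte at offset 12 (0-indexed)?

0x9F

U+A2AD → 3-byte form EA 8A AD at offsets 0–2.
U+59C53 → 4-byte form F1 99 B1 93 at offsets 3–6.
U+1F94D → 4-byte form F0 9F A5 8D at offsets 7–10.
U+1F6B2 → 4-byte form F0 9F 9A B2 at offsets 11–14.
Offset 12 falls in char 4's range; it's byte 2 of F0 9F 9A B2 = 0x9F.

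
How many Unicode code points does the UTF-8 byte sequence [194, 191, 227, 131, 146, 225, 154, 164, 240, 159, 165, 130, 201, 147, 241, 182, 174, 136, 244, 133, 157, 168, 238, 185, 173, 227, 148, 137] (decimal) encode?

9

Byte at offset 0: 0xC2 = 11000010 → 2-byte char (#1). Advance 2.
Byte at offset 2: 0xE3 = 11100011 → 3-byte char (#2). Advance 3.
Byte at offset 5: 0xE1 = 11100001 → 3-byte char (#3). Advance 3.
Byte at offset 8: 0xF0 = 11110000 → 4-byte char (#4). Advance 4.
Byte at offset 12: 0xC9 = 11001001 → 2-byte char (#5). Advance 2.
Byte at offset 14: 0xF1 = 11110001 → 4-byte char (#6). Advance 4.
Byte at offset 18: 0xF4 = 11110100 → 4-byte char (#7). Advance 4.
Byte at offset 22: 0xEE = 11101110 → 3-byte char (#8). Advance 3.
Byte at offset 25: 0xE3 = 11100011 → 3-byte char (#9). Advance 3.
Reached end at offset 28 after 9 code points.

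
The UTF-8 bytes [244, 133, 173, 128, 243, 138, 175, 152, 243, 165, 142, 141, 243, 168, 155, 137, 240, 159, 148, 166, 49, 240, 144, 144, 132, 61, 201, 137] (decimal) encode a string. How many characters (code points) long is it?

9

Byte at offset 0: 0xF4 = 11110100 → 4-byte char (#1). Advance 4.
Byte at offset 4: 0xF3 = 11110011 → 4-byte char (#2). Advance 4.
Byte at offset 8: 0xF3 = 11110011 → 4-byte char (#3). Advance 4.
Byte at offset 12: 0xF3 = 11110011 → 4-byte char (#4). Advance 4.
Byte at offset 16: 0xF0 = 11110000 → 4-byte char (#5). Advance 4.
Byte at offset 20: 0x31 = 00110001 → 1-byte char (#6). Advance 1.
Byte at offset 21: 0xF0 = 11110000 → 4-byte char (#7). Advance 4.
Byte at offset 25: 0x3D = 00111101 → 1-byte char (#8). Advance 1.
Byte at offset 26: 0xC9 = 11001001 → 2-byte char (#9). Advance 2.
Reached end at offset 28 after 9 code points.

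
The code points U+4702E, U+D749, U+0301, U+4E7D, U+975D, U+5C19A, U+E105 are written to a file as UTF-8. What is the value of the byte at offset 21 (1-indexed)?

1-indexed offset 21 is 0-indexed offset 20.
U+4702E → 4-byte form F1 87 80 AE at offsets 0–3.
U+D749 → 3-byte form ED 9D 89 at offsets 4–6.
U+0301 → 2-byte form CC 81 at offsets 7–8.
U+4E7D → 3-byte form E4 B9 BD at offsets 9–11.
U+975D → 3-byte form E9 9D 9D at offsets 12–14.
U+5C19A → 4-byte form F1 9C 86 9A at offsets 15–18.
U+E105 → 3-byte form EE 84 85 at offsets 19–21.
Offset 20 falls in char 7's range; it's byte 2 of EE 84 85 = 0x84.

0x84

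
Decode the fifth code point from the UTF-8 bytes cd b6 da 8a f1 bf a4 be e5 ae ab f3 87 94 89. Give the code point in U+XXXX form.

U+C7509

Offset 0: leading byte 0xCD = 11001101 → 2-byte char #1 = CD B6.
Offset 2: leading byte 0xDA = 11011010 → 2-byte char #2 = DA 8A.
Offset 4: leading byte 0xF1 = 11110001 → 4-byte char #3 = F1 BF A4 BE.
Offset 8: leading byte 0xE5 = 11100101 → 3-byte char #4 = E5 AE AB.
Offset 11: leading byte 0xF3 = 11110011 → 4-byte char #5 = F3 87 94 89.
Leading byte 0xF3 = 11110011 matches 11110xxx → 4-byte sequence.
Byte 1: 0xF3 = 11110011, payload 011 (3 bits).
Byte 2: 0x87 = 10000111 (10xxxxxx ✓), payload 000111.
Byte 3: 0x94 = 10010100 (10xxxxxx ✓), payload 010100.
Byte 4: 0x89 = 10001001 (10xxxxxx ✓), payload 001001.
Concatenate: 011000111010100001001 = 0xC7509 (21 bits → U+C7509).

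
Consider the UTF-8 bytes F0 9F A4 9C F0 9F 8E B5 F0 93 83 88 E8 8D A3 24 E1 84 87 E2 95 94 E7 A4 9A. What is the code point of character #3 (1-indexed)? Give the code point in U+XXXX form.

Offset 0: leading byte 0xF0 = 11110000 → 4-byte char #1 = F0 9F A4 9C.
Offset 4: leading byte 0xF0 = 11110000 → 4-byte char #2 = F0 9F 8E B5.
Offset 8: leading byte 0xF0 = 11110000 → 4-byte char #3 = F0 93 83 88.
Leading byte 0xF0 = 11110000 matches 11110xxx → 4-byte sequence.
Byte 1: 0xF0 = 11110000, payload 000 (3 bits).
Byte 2: 0x93 = 10010011 (10xxxxxx ✓), payload 010011.
Byte 3: 0x83 = 10000011 (10xxxxxx ✓), payload 000011.
Byte 4: 0x88 = 10001000 (10xxxxxx ✓), payload 001000.
Concatenate: 000010011000011001000 = 0x130C8 (21 bits → U+130C8).

U+130C8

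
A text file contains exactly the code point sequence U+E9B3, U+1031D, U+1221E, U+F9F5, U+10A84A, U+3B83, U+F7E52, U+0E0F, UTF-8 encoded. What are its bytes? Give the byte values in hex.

U+E9B3: 3-byte form → EE A6 B3.
U+1031D: 4-byte form → F0 90 8C 9D.
U+1221E: 4-byte form → F0 92 88 9E.
U+F9F5: 3-byte form → EF A7 B5.
U+10A84A: 4-byte form → F4 8A A1 8A.
U+3B83: 3-byte form → E3 AE 83.
U+F7E52: 4-byte form → F3 B7 B9 92.
U+0E0F: 3-byte form → E0 B8 8F.
Concatenated (28 bytes): EE A6 B3 F0 90 8C 9D F0 92 88 9E EF A7 B5 F4 8A A1 8A E3 AE 83 F3 B7 B9 92 E0 B8 8F.

EE A6 B3 F0 90 8C 9D F0 92 88 9E EF A7 B5 F4 8A A1 8A E3 AE 83 F3 B7 B9 92 E0 B8 8F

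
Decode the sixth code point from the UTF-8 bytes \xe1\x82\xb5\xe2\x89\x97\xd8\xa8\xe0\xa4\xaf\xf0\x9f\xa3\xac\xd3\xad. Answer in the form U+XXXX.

U+04ED

Offset 0: leading byte 0xE1 = 11100001 → 3-byte char #1 = E1 82 B5.
Offset 3: leading byte 0xE2 = 11100010 → 3-byte char #2 = E2 89 97.
Offset 6: leading byte 0xD8 = 11011000 → 2-byte char #3 = D8 A8.
Offset 8: leading byte 0xE0 = 11100000 → 3-byte char #4 = E0 A4 AF.
Offset 11: leading byte 0xF0 = 11110000 → 4-byte char #5 = F0 9F A3 AC.
Offset 15: leading byte 0xD3 = 11010011 → 2-byte char #6 = D3 AD.
Leading byte 0xD3 = 11010011 matches 110xxxxx → 2-byte sequence.
Byte 1: 0xD3 = 11010011, payload 10011 (5 bits).
Byte 2: 0xAD = 10101101 (10xxxxxx ✓), payload 101101.
Concatenate: 10011101101 = 0x4ED (11 bits → U+04ED).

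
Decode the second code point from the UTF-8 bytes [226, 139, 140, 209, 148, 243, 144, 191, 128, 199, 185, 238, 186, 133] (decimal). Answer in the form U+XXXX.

Offset 0: leading byte 0xE2 = 11100010 → 3-byte char #1 = E2 8B 8C.
Offset 3: leading byte 0xD1 = 11010001 → 2-byte char #2 = D1 94.
Leading byte 0xD1 = 11010001 matches 110xxxxx → 2-byte sequence.
Byte 1: 0xD1 = 11010001, payload 10001 (5 bits).
Byte 2: 0x94 = 10010100 (10xxxxxx ✓), payload 010100.
Concatenate: 10001010100 = 0x454 (11 bits → U+0454).

U+0454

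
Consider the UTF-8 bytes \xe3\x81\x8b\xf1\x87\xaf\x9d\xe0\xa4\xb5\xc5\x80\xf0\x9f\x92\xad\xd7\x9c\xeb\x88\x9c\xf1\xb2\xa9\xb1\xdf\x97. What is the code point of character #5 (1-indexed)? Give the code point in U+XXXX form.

Offset 0: leading byte 0xE3 = 11100011 → 3-byte char #1 = E3 81 8B.
Offset 3: leading byte 0xF1 = 11110001 → 4-byte char #2 = F1 87 AF 9D.
Offset 7: leading byte 0xE0 = 11100000 → 3-byte char #3 = E0 A4 B5.
Offset 10: leading byte 0xC5 = 11000101 → 2-byte char #4 = C5 80.
Offset 12: leading byte 0xF0 = 11110000 → 4-byte char #5 = F0 9F 92 AD.
Leading byte 0xF0 = 11110000 matches 11110xxx → 4-byte sequence.
Byte 1: 0xF0 = 11110000, payload 000 (3 bits).
Byte 2: 0x9F = 10011111 (10xxxxxx ✓), payload 011111.
Byte 3: 0x92 = 10010010 (10xxxxxx ✓), payload 010010.
Byte 4: 0xAD = 10101101 (10xxxxxx ✓), payload 101101.
Concatenate: 000011111010010101101 = 0x1F4AD (21 bits → U+1F4AD).

U+1F4AD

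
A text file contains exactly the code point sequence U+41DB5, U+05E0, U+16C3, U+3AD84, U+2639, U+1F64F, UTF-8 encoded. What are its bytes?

F1 81 B6 B5 D7 A0 E1 9B 83 F0 BA B6 84 E2 98 B9 F0 9F 99 8F

U+41DB5: 4-byte form → F1 81 B6 B5.
U+05E0: 2-byte form → D7 A0.
U+16C3: 3-byte form → E1 9B 83.
U+3AD84: 4-byte form → F0 BA B6 84.
U+2639: 3-byte form → E2 98 B9.
U+1F64F: 4-byte form → F0 9F 99 8F.
Concatenated (20 bytes): F1 81 B6 B5 D7 A0 E1 9B 83 F0 BA B6 84 E2 98 B9 F0 9F 99 8F.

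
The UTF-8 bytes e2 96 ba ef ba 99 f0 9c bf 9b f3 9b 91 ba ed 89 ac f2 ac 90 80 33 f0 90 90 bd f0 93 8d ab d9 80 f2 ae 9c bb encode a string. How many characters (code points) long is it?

Byte at offset 0: 0xE2 = 11100010 → 3-byte char (#1). Advance 3.
Byte at offset 3: 0xEF = 11101111 → 3-byte char (#2). Advance 3.
Byte at offset 6: 0xF0 = 11110000 → 4-byte char (#3). Advance 4.
Byte at offset 10: 0xF3 = 11110011 → 4-byte char (#4). Advance 4.
Byte at offset 14: 0xED = 11101101 → 3-byte char (#5). Advance 3.
Byte at offset 17: 0xF2 = 11110010 → 4-byte char (#6). Advance 4.
Byte at offset 21: 0x33 = 00110011 → 1-byte char (#7). Advance 1.
Byte at offset 22: 0xF0 = 11110000 → 4-byte char (#8). Advance 4.
Byte at offset 26: 0xF0 = 11110000 → 4-byte char (#9). Advance 4.
Byte at offset 30: 0xD9 = 11011001 → 2-byte char (#10). Advance 2.
Byte at offset 32: 0xF2 = 11110010 → 4-byte char (#11). Advance 4.
Reached end at offset 36 after 11 code points.

11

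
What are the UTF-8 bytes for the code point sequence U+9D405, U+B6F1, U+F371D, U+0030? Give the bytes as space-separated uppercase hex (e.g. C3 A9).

U+9D405: 4-byte form → F2 9D 90 85.
U+B6F1: 3-byte form → EB 9B B1.
U+F371D: 4-byte form → F3 B3 9C 9D.
U+0030: 1-byte form → 30.
Concatenated (12 bytes): F2 9D 90 85 EB 9B B1 F3 B3 9C 9D 30.

F2 9D 90 85 EB 9B B1 F3 B3 9C 9D 30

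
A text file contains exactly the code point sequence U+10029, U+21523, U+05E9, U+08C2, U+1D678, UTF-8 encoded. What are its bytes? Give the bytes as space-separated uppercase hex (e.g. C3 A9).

F0 90 80 A9 F0 A1 94 A3 D7 A9 E0 A3 82 F0 9D 99 B8

U+10029: 4-byte form → F0 90 80 A9.
U+21523: 4-byte form → F0 A1 94 A3.
U+05E9: 2-byte form → D7 A9.
U+08C2: 3-byte form → E0 A3 82.
U+1D678: 4-byte form → F0 9D 99 B8.
Concatenated (17 bytes): F0 90 80 A9 F0 A1 94 A3 D7 A9 E0 A3 82 F0 9D 99 B8.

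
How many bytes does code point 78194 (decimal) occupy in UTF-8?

4

U+13172 = 0x13172. UTF-8 uses 1 byte below 0x80, 2 below 0x800, 3 below 0x10000, 4 up to 0x10FFFF. 0x13172 is in U+10000–U+10FFFF → 4 bytes.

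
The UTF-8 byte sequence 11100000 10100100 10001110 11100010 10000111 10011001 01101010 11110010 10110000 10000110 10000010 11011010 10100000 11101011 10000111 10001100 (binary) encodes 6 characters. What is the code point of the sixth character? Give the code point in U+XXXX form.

U+B1CC

Offset 0: leading byte 0xE0 = 11100000 → 3-byte char #1 = E0 A4 8E.
Offset 3: leading byte 0xE2 = 11100010 → 3-byte char #2 = E2 87 99.
Offset 6: leading byte 0x6A = 01101010 → 1-byte char #3 = 6A.
Offset 7: leading byte 0xF2 = 11110010 → 4-byte char #4 = F2 B0 86 82.
Offset 11: leading byte 0xDA = 11011010 → 2-byte char #5 = DA A0.
Offset 13: leading byte 0xEB = 11101011 → 3-byte char #6 = EB 87 8C.
Leading byte 0xEB = 11101011 matches 1110xxxx → 3-byte sequence.
Byte 1: 0xEB = 11101011, payload 1011 (4 bits).
Byte 2: 0x87 = 10000111 (10xxxxxx ✓), payload 000111.
Byte 3: 0x8C = 10001100 (10xxxxxx ✓), payload 001100.
Concatenate: 1011000111001100 = 0xB1CC (16 bits → U+B1CC).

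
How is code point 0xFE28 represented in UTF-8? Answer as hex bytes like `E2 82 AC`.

EF B8 A8

U+FE28 = 0xFE28 = 65064 decimal. In range U+0800–U+FFFF → 3-byte form: 1110xxxx 10xxxxxx 10xxxxxx.
Binary (16 bits): 1111111000101000.
Split 4+6+6: 1111 | 111000 | 101000.
Byte 1: 11101111 = 0xEF.
Byte 2: 10111000 = 0xB8.
Byte 3: 10101000 = 0xA8.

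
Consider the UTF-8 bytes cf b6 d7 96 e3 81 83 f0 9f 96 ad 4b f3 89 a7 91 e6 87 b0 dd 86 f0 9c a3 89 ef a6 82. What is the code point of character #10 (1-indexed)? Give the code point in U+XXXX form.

Offset 0: leading byte 0xCF = 11001111 → 2-byte char #1 = CF B6.
Offset 2: leading byte 0xD7 = 11010111 → 2-byte char #2 = D7 96.
Offset 4: leading byte 0xE3 = 11100011 → 3-byte char #3 = E3 81 83.
Offset 7: leading byte 0xF0 = 11110000 → 4-byte char #4 = F0 9F 96 AD.
Offset 11: leading byte 0x4B = 01001011 → 1-byte char #5 = 4B.
Offset 12: leading byte 0xF3 = 11110011 → 4-byte char #6 = F3 89 A7 91.
Offset 16: leading byte 0xE6 = 11100110 → 3-byte char #7 = E6 87 B0.
Offset 19: leading byte 0xDD = 11011101 → 2-byte char #8 = DD 86.
Offset 21: leading byte 0xF0 = 11110000 → 4-byte char #9 = F0 9C A3 89.
Offset 25: leading byte 0xEF = 11101111 → 3-byte char #10 = EF A6 82.
Leading byte 0xEF = 11101111 matches 1110xxxx → 3-byte sequence.
Byte 1: 0xEF = 11101111, payload 1111 (4 bits).
Byte 2: 0xA6 = 10100110 (10xxxxxx ✓), payload 100110.
Byte 3: 0x82 = 10000010 (10xxxxxx ✓), payload 000010.
Concatenate: 1111100110000010 = 0xF982 (16 bits → U+F982).

U+F982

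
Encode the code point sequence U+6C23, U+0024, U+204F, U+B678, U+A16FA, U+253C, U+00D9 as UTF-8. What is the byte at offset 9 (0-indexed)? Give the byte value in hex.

0xB8

U+6C23 → 3-byte form E6 B0 A3 at offsets 0–2.
U+0024 → 1-byte form 24 at offsets 3–3.
U+204F → 3-byte form E2 81 8F at offsets 4–6.
U+B678 → 3-byte form EB 99 B8 at offsets 7–9.
Offset 9 falls in char 4's range; it's byte 3 of EB 99 B8 = 0xB8.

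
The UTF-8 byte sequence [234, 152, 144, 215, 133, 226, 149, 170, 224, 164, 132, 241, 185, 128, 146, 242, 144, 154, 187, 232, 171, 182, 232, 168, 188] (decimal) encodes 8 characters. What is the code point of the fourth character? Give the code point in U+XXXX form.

U+0904

Offset 0: leading byte 0xEA = 11101010 → 3-byte char #1 = EA 98 90.
Offset 3: leading byte 0xD7 = 11010111 → 2-byte char #2 = D7 85.
Offset 5: leading byte 0xE2 = 11100010 → 3-byte char #3 = E2 95 AA.
Offset 8: leading byte 0xE0 = 11100000 → 3-byte char #4 = E0 A4 84.
Leading byte 0xE0 = 11100000 matches 1110xxxx → 3-byte sequence.
Byte 1: 0xE0 = 11100000, payload 0000 (4 bits).
Byte 2: 0xA4 = 10100100 (10xxxxxx ✓), payload 100100.
Byte 3: 0x84 = 10000100 (10xxxxxx ✓), payload 000100.
Concatenate: 0000100100000100 = 0x904 (16 bits → U+0904).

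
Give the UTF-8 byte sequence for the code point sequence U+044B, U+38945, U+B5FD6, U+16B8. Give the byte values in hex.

D1 8B F0 B8 A5 85 F2 B5 BF 96 E1 9A B8

U+044B: 2-byte form → D1 8B.
U+38945: 4-byte form → F0 B8 A5 85.
U+B5FD6: 4-byte form → F2 B5 BF 96.
U+16B8: 3-byte form → E1 9A B8.
Concatenated (13 bytes): D1 8B F0 B8 A5 85 F2 B5 BF 96 E1 9A B8.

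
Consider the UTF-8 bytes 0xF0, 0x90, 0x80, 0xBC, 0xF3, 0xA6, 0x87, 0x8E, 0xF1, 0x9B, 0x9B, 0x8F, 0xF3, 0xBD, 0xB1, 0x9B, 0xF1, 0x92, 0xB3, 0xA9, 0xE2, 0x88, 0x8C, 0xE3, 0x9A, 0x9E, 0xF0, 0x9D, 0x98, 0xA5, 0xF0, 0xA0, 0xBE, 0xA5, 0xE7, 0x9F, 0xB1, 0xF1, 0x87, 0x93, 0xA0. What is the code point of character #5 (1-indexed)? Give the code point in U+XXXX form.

U+52CE9

Offset 0: leading byte 0xF0 = 11110000 → 4-byte char #1 = F0 90 80 BC.
Offset 4: leading byte 0xF3 = 11110011 → 4-byte char #2 = F3 A6 87 8E.
Offset 8: leading byte 0xF1 = 11110001 → 4-byte char #3 = F1 9B 9B 8F.
Offset 12: leading byte 0xF3 = 11110011 → 4-byte char #4 = F3 BD B1 9B.
Offset 16: leading byte 0xF1 = 11110001 → 4-byte char #5 = F1 92 B3 A9.
Leading byte 0xF1 = 11110001 matches 11110xxx → 4-byte sequence.
Byte 1: 0xF1 = 11110001, payload 001 (3 bits).
Byte 2: 0x92 = 10010010 (10xxxxxx ✓), payload 010010.
Byte 3: 0xB3 = 10110011 (10xxxxxx ✓), payload 110011.
Byte 4: 0xA9 = 10101001 (10xxxxxx ✓), payload 101001.
Concatenate: 001010010110011101001 = 0x52CE9 (21 bits → U+52CE9).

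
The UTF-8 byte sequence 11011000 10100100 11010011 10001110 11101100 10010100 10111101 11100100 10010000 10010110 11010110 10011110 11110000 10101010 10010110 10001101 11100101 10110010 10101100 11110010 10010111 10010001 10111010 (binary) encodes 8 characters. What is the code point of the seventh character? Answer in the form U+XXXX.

Offset 0: leading byte 0xD8 = 11011000 → 2-byte char #1 = D8 A4.
Offset 2: leading byte 0xD3 = 11010011 → 2-byte char #2 = D3 8E.
Offset 4: leading byte 0xEC = 11101100 → 3-byte char #3 = EC 94 BD.
Offset 7: leading byte 0xE4 = 11100100 → 3-byte char #4 = E4 90 96.
Offset 10: leading byte 0xD6 = 11010110 → 2-byte char #5 = D6 9E.
Offset 12: leading byte 0xF0 = 11110000 → 4-byte char #6 = F0 AA 96 8D.
Offset 16: leading byte 0xE5 = 11100101 → 3-byte char #7 = E5 B2 AC.
Leading byte 0xE5 = 11100101 matches 1110xxxx → 3-byte sequence.
Byte 1: 0xE5 = 11100101, payload 0101 (4 bits).
Byte 2: 0xB2 = 10110010 (10xxxxxx ✓), payload 110010.
Byte 3: 0xAC = 10101100 (10xxxxxx ✓), payload 101100.
Concatenate: 0101110010101100 = 0x5CAC (16 bits → U+5CAC).

U+5CAC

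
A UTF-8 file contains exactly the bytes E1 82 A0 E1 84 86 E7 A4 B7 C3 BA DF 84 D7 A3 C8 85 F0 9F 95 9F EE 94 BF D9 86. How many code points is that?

Byte at offset 0: 0xE1 = 11100001 → 3-byte char (#1). Advance 3.
Byte at offset 3: 0xE1 = 11100001 → 3-byte char (#2). Advance 3.
Byte at offset 6: 0xE7 = 11100111 → 3-byte char (#3). Advance 3.
Byte at offset 9: 0xC3 = 11000011 → 2-byte char (#4). Advance 2.
Byte at offset 11: 0xDF = 11011111 → 2-byte char (#5). Advance 2.
Byte at offset 13: 0xD7 = 11010111 → 2-byte char (#6). Advance 2.
Byte at offset 15: 0xC8 = 11001000 → 2-byte char (#7). Advance 2.
Byte at offset 17: 0xF0 = 11110000 → 4-byte char (#8). Advance 4.
Byte at offset 21: 0xEE = 11101110 → 3-byte char (#9). Advance 3.
Byte at offset 24: 0xD9 = 11011001 → 2-byte char (#10). Advance 2.
Reached end at offset 26 after 10 code points.

10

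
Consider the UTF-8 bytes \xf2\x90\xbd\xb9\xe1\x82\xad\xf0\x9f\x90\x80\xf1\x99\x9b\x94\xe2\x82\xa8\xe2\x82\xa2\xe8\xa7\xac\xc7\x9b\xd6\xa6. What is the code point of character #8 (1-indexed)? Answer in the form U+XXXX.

U+01DB

Offset 0: leading byte 0xF2 = 11110010 → 4-byte char #1 = F2 90 BD B9.
Offset 4: leading byte 0xE1 = 11100001 → 3-byte char #2 = E1 82 AD.
Offset 7: leading byte 0xF0 = 11110000 → 4-byte char #3 = F0 9F 90 80.
Offset 11: leading byte 0xF1 = 11110001 → 4-byte char #4 = F1 99 9B 94.
Offset 15: leading byte 0xE2 = 11100010 → 3-byte char #5 = E2 82 A8.
Offset 18: leading byte 0xE2 = 11100010 → 3-byte char #6 = E2 82 A2.
Offset 21: leading byte 0xE8 = 11101000 → 3-byte char #7 = E8 A7 AC.
Offset 24: leading byte 0xC7 = 11000111 → 2-byte char #8 = C7 9B.
Leading byte 0xC7 = 11000111 matches 110xxxxx → 2-byte sequence.
Byte 1: 0xC7 = 11000111, payload 00111 (5 bits).
Byte 2: 0x9B = 10011011 (10xxxxxx ✓), payload 011011.
Concatenate: 00111011011 = 0x1DB (11 bits → U+01DB).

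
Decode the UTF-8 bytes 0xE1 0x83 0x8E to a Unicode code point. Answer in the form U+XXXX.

Leading byte 0xE1 = 11100001 matches 1110xxxx → 3-byte sequence.
Byte 1: 0xE1 = 11100001, payload 0001 (4 bits).
Byte 2: 0x83 = 10000011 (10xxxxxx ✓), payload 000011.
Byte 3: 0x8E = 10001110 (10xxxxxx ✓), payload 001110.
Concatenate: 0001000011001110 = 0x10CE (16 bits → U+10CE).

U+10CE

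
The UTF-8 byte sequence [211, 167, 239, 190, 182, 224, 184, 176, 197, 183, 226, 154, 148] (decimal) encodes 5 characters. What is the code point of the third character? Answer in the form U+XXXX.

Offset 0: leading byte 0xD3 = 11010011 → 2-byte char #1 = D3 A7.
Offset 2: leading byte 0xEF = 11101111 → 3-byte char #2 = EF BE B6.
Offset 5: leading byte 0xE0 = 11100000 → 3-byte char #3 = E0 B8 B0.
Leading byte 0xE0 = 11100000 matches 1110xxxx → 3-byte sequence.
Byte 1: 0xE0 = 11100000, payload 0000 (4 bits).
Byte 2: 0xB8 = 10111000 (10xxxxxx ✓), payload 111000.
Byte 3: 0xB0 = 10110000 (10xxxxxx ✓), payload 110000.
Concatenate: 0000111000110000 = 0xE30 (16 bits → U+0E30).

U+0E30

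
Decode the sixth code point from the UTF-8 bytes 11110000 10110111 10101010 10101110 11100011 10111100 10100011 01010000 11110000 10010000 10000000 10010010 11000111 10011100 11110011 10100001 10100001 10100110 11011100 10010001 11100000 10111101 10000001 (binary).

Offset 0: leading byte 0xF0 = 11110000 → 4-byte char #1 = F0 B7 AA AE.
Offset 4: leading byte 0xE3 = 11100011 → 3-byte char #2 = E3 BC A3.
Offset 7: leading byte 0x50 = 01010000 → 1-byte char #3 = 50.
Offset 8: leading byte 0xF0 = 11110000 → 4-byte char #4 = F0 90 80 92.
Offset 12: leading byte 0xC7 = 11000111 → 2-byte char #5 = C7 9C.
Offset 14: leading byte 0xF3 = 11110011 → 4-byte char #6 = F3 A1 A1 A6.
Leading byte 0xF3 = 11110011 matches 11110xxx → 4-byte sequence.
Byte 1: 0xF3 = 11110011, payload 011 (3 bits).
Byte 2: 0xA1 = 10100001 (10xxxxxx ✓), payload 100001.
Byte 3: 0xA1 = 10100001 (10xxxxxx ✓), payload 100001.
Byte 4: 0xA6 = 10100110 (10xxxxxx ✓), payload 100110.
Concatenate: 011100001100001100110 = 0xE1866 (21 bits → U+E1866).

U+E1866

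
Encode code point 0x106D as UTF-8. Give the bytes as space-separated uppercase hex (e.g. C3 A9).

E1 81 AD

U+106D = 0x106D = 4205 decimal. In range U+0800–U+FFFF → 3-byte form: 1110xxxx 10xxxxxx 10xxxxxx.
Binary (16 bits): 0001000001101101.
Split 4+6+6: 0001 | 000001 | 101101.
Byte 1: 11100001 = 0xE1.
Byte 2: 10000001 = 0x81.
Byte 3: 10101101 = 0xAD.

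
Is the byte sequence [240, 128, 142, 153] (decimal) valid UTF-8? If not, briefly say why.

invalid (overlong encoding)

Leading byte 0xF0 = 11110000 → 4-byte form.
Continuation bytes all match 10xxxxxx. Payload decodes to 0x399.
But 0x399 < 0x10000, the minimum for a 4-byte sequence — this is an overlong encoding.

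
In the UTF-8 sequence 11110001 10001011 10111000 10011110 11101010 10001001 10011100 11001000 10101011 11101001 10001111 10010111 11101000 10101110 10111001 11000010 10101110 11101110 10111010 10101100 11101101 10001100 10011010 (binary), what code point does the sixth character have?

Offset 0: leading byte 0xF1 = 11110001 → 4-byte char #1 = F1 8B B8 9E.
Offset 4: leading byte 0xEA = 11101010 → 3-byte char #2 = EA 89 9C.
Offset 7: leading byte 0xC8 = 11001000 → 2-byte char #3 = C8 AB.
Offset 9: leading byte 0xE9 = 11101001 → 3-byte char #4 = E9 8F 97.
Offset 12: leading byte 0xE8 = 11101000 → 3-byte char #5 = E8 AE B9.
Offset 15: leading byte 0xC2 = 11000010 → 2-byte char #6 = C2 AE.
Leading byte 0xC2 = 11000010 matches 110xxxxx → 2-byte sequence.
Byte 1: 0xC2 = 11000010, payload 00010 (5 bits).
Byte 2: 0xAE = 10101110 (10xxxxxx ✓), payload 101110.
Concatenate: 00010101110 = 0xAE (11 bits → U+00AE).

U+00AE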